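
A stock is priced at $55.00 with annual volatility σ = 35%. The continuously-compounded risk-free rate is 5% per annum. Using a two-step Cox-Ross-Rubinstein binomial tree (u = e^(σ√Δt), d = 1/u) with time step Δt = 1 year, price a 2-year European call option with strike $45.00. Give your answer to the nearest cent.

$18.52

CRR parameters: u = e^(σ√Δt) = e^(0.35·√1) = 1.4191, d = 1/u = 0.7047
Per-period rate: rΔt = 0.05·1 = 0.05, so R = e^0.05 = 1.0513
Risk-neutral probability p = (e^0.05 − 0.7047)/(1.4191 − 0.7047) = 0.3466/0.7144 = 0.4852
Terminal stock prices: S_uu = 110.8, S_ud = 55, S_dd = 27.31
Terminal payoffs (S − K): max(65.76, 0) = 65.76, max(10, 0) = 10, max(-17.69, 0) = 0
Node u (S = 78.05): V_u = e^(−0.05)·[0.4852·65.7564 + 0.5148·10.0000] = 35.2434
Node d (S = 38.76): V_d = e^(−0.05)·[0.4852·10.0000 + 0.5148·0.0000] = 4.6149
Node 0 (S = 55): V_0 = e^(−0.05)·[0.4852·35.2434 + 0.5148·4.6149] = 18.5246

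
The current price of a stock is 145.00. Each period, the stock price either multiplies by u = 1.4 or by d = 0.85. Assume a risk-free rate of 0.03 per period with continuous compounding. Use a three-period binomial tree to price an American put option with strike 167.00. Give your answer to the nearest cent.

31.97

Risk-neutral probability p = (e^0.03 − 0.85)/(1.4 − 0.85) = 0.1805/0.5500 = 0.3281
Terminal stock prices: S_uuu = 397.9, S_uud = 241.6, S_udd = 146.7, S_ddd = 89.05
Terminal payoffs (K − S): max(-230.9, 0) = 0, max(-74.57, 0) = 0, max(20.33, 0) = 20.33, max(77.95, 0) = 77.95
Node uu (S = 284.2): continuation = e^(−0.03)·[0.3281·0.0000 + 0.6719·0.0000] = 0.0000; exercise value = 0.0000 ≤ continuation, so V_uu = 0.0000
Node ud (S = 172.5): continuation = e^(−0.03)·[0.3281·0.0000 + 0.6719·20.3325] = 13.2577; exercise value = 0.0000 ≤ continuation, so V_ud = 13.2577
Node dd (S = 104.8): continuation = e^(−0.03)·[0.3281·20.3325 + 0.6719·77.9519] = 57.3019; exercise value = 62.2375 > continuation, so V_dd = 62.2375 (exercise)
Node u (S = 203): continuation = e^(−0.03)·[0.3281·0.0000 + 0.6719·13.2577] = 8.6446; exercise value = 0.0000 ≤ continuation, so V_u = 8.6446
Node d (S = 123.2): continuation = e^(−0.03)·[0.3281·13.2577 + 0.6719·62.2375] = 44.8028; exercise value = 43.7500 ≤ continuation, so V_d = 44.8028
Node 0 (S = 145): continuation = e^(−0.03)·[0.3281·8.6446 + 0.6719·44.8028] = 31.9658; exercise value = 22.0000 ≤ continuation, so V_0 = 31.9658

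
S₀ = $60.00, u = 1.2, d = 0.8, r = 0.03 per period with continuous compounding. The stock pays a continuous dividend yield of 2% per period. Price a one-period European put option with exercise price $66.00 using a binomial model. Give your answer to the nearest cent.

Per-period risk-free factor R = e^0.03 = 1.0305; dividend-adjusted growth = e^(0.03−0.02) = 1.0101.
Risk-neutral probability p = (1.0101 − 0.8)/(1.2 − 0.8) = 0.2101/0.4000 = 0.5251
Terminal stock prices: S_u = 72, S_d = 48
Terminal payoffs (K − S): max(-6, 0) = 0, max(18, 0) = 18
Node 0 (S = 60): V_0 = e^(−0.03)·[0.5251·0.0000 + 0.4749·18.0000] = 8.2951

$8.30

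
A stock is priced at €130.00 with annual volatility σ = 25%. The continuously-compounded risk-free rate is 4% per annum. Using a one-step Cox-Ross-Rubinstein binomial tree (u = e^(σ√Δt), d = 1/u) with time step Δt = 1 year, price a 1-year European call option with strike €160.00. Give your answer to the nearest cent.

€3.45

CRR parameters: u = e^(σ√Δt) = e^(0.25·√1) = 1.2840, d = 1/u = 0.7788
Per-period rate: rΔt = 0.04·1 = 0.04, so R = e^0.04 = 1.0408
Risk-neutral probability p = (e^0.04 − 0.7788)/(1.2840 − 0.7788) = 0.2620/0.5052 = 0.5186
Terminal stock prices: S_u = 166.9, S_d = 101.2
Terminal payoffs (S − K): max(6.923, 0) = 6.923, max(-58.76, 0) = 0
Node 0 (S = 130): V_0 = e^(−0.04)·[0.5186·6.9233 + 0.4814·0.0000] = 3.4496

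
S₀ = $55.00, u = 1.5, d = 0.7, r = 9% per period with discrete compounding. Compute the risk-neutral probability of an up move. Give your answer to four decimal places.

Risk-neutral probability p = (1 + 0.09 − 0.7)/(1.5 − 0.7) = 0.3900/0.8000 = 0.4875

p = 0.4875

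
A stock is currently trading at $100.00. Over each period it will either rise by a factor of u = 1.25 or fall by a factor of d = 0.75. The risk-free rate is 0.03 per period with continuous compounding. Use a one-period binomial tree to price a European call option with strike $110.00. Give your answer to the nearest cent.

Risk-neutral probability p = (e^0.03 − 0.75)/(1.25 − 0.75) = 0.2805/0.5000 = 0.5609
Terminal stock prices: S_u = 125, S_d = 75
Terminal payoffs (S − K): max(15, 0) = 15, max(-35, 0) = 0
Node 0 (S = 100): V_0 = e^(−0.03)·[0.5609·15.0000 + 0.4391·0.0000] = 8.1650

$8.16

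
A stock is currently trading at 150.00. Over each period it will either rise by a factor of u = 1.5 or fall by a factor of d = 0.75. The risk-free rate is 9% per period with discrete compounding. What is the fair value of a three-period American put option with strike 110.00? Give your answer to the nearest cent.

6.45

Risk-neutral probability p = (1 + 0.09 − 0.75)/(1.5 − 0.75) = 0.3400/0.7500 = 0.4533
Terminal stock prices: S_uuu = 506.2, S_uud = 253.1, S_udd = 126.6, S_ddd = 63.28
Terminal payoffs (K − S): max(-396.2, 0) = 0, max(-143.1, 0) = 0, max(-16.56, 0) = 0, max(46.72, 0) = 46.72
Node uu (S = 337.5): continuation = 1/1.09·[0.4533·0.0000 + 0.5467·0.0000] = 0.0000; exercise value = 0.0000 ≤ continuation, so V_uu = 0.0000
Node ud (S = 168.8): continuation = 1/1.09·[0.4533·0.0000 + 0.5467·0.0000] = 0.0000; exercise value = 0.0000 ≤ continuation, so V_ud = 0.0000
Node dd (S = 84.38): continuation = 1/1.09·[0.4533·0.0000 + 0.5467·46.7188] = 23.4308; exercise value = 25.6250 > continuation, so V_dd = 25.6250 (exercise)
Node u (S = 225): continuation = 1/1.09·[0.4533·0.0000 + 0.5467·0.0000] = 0.0000; exercise value = 0.0000 ≤ continuation, so V_u = 0.0000
Node d (S = 112.5): continuation = 1/1.09·[0.4533·0.0000 + 0.5467·25.6250] = 12.8517; exercise value = 0.0000 ≤ continuation, so V_d = 12.8517
Node 0 (S = 150): continuation = 1/1.09·[0.4533·0.0000 + 0.5467·12.8517] = 6.4455; exercise value = 0.0000 ≤ continuation, so V_0 = 6.4455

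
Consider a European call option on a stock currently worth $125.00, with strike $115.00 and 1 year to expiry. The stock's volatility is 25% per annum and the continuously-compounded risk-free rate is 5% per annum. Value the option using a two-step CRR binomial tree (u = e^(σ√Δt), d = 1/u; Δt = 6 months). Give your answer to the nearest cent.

$21.40

CRR parameters: u = e^(σ√Δt) = e^(0.25·√0.5) = 1.1934, d = 1/u = 0.8380
Per-period rate: rΔt = 0.05·0.5 = 0.025, so R = e^0.025 = 1.0253
Risk-neutral probability p = (e^0.025 − 0.8380)/(1.1934 − 0.8380) = 0.1873/0.3554 = 0.5272
Terminal stock prices: S_uu = 178, S_ud = 125, S_dd = 87.77
Terminal payoffs (S − K): max(63.01, 0) = 63.01, max(10, 0) = 10, max(-27.23, 0) = 0
Node u (S = 149.2): V_u = e^(−0.025)·[0.5272·63.0149 + 0.4728·10.0000] = 37.0099
Node d (S = 104.7): V_d = e^(−0.025)·[0.5272·10.0000 + 0.4728·0.0000] = 5.1414
Node 0 (S = 125): V_0 = e^(−0.025)·[0.5272·37.0099 + 0.4728·5.1414] = 21.3992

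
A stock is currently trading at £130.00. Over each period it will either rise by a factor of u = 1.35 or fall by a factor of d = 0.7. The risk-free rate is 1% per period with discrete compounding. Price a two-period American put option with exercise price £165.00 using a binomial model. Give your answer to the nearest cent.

£48.63

Risk-neutral probability p = (1 + 0.01 − 0.7)/(1.35 − 0.7) = 0.3100/0.6500 = 0.4769
Terminal stock prices: S_uu = 236.9, S_ud = 122.8, S_dd = 63.7
Terminal payoffs (K − S): max(-71.93, 0) = 0, max(42.15, 0) = 42.15, max(101.3, 0) = 101.3
Node u (S = 175.5): continuation = 1/1.01·[0.4769·0.0000 + 0.5231·42.1500] = 21.8294; exercise value = 0.0000 ≤ continuation, so V_u = 21.8294
Node d (S = 91): continuation = 1/1.01·[0.4769·42.1500 + 0.5231·101.3000] = 72.3663; exercise value = 74.0000 > continuation, so V_d = 74.0000 (exercise)
Node 0 (S = 130): continuation = 1/1.01·[0.4769·21.8294 + 0.5231·74.0000] = 48.6323; exercise value = 35.0000 ≤ continuation, so V_0 = 48.6323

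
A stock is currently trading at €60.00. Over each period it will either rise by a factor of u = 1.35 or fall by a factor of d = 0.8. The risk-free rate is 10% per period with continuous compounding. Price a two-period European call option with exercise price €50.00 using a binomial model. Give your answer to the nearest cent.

Risk-neutral probability p = (e^0.1 − 0.8)/(1.35 − 0.8) = 0.3052/0.5500 = 0.5549
Terminal stock prices: S_uu = 109.4, S_ud = 64.8, S_dd = 38.4
Terminal payoffs (S − K): max(59.35, 0) = 59.35, max(14.8, 0) = 14.8, max(-11.6, 0) = 0
Node u (S = 81): V_u = e^(−0.1)·[0.5549·59.3500 + 0.4451·14.8000] = 35.7581
Node d (S = 48): V_d = e^(−0.1)·[0.5549·14.8000 + 0.4451·0.0000] = 7.4304
Node 0 (S = 60): V_0 = e^(−0.1)·[0.5549·35.7581 + 0.4451·7.4304] = 20.9454

€20.95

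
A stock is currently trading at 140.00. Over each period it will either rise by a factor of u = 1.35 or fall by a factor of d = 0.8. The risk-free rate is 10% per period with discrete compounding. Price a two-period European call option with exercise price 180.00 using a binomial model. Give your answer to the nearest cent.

Risk-neutral probability p = (1 + 0.1 − 0.8)/(1.35 − 0.8) = 0.3000/0.5500 = 0.5455
Terminal stock prices: S_uu = 255.2, S_ud = 151.2, S_dd = 89.6
Terminal payoffs (S − K): max(75.15, 0) = 75.15, max(-28.8, 0) = 0, max(-90.4, 0) = 0
Node u (S = 189): V_u = 1/1.1·[0.5455·75.1500 + 0.4545·0.0000] = 37.2645
Node d (S = 112): V_d = 1/1.1·[0.5455·0.0000 + 0.4545·0.0000] = 0.0000
Node 0 (S = 140): V_0 = 1/1.1·[0.5455·37.2645 + 0.4545·0.0000] = 18.4782

18.48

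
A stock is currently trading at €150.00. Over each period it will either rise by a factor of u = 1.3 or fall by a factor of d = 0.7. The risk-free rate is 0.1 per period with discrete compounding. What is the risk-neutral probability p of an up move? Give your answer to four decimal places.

Risk-neutral probability p = (1 + 0.1 − 0.7)/(1.3 − 0.7) = 0.4000/0.6000 = 0.6667

p = 0.6667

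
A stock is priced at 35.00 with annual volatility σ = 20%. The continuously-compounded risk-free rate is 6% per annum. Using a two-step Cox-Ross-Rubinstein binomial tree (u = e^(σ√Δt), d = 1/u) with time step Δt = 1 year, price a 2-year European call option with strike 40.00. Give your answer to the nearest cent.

CRR parameters: u = e^(σ√Δt) = e^(0.2·√1) = 1.2214, d = 1/u = 0.8187
Per-period rate: rΔt = 0.06·1 = 0.06, so R = e^0.06 = 1.0618
Risk-neutral probability p = (e^0.06 − 0.8187)/(1.2214 − 0.8187) = 0.2431/0.4027 = 0.6037
Terminal stock prices: S_uu = 52.21, S_ud = 35, S_dd = 23.46
Terminal payoffs (S − K): max(12.21, 0) = 12.21, max(-5, 0) = 0, max(-16.54, 0) = 0
Node u (S = 42.75): V_u = e^(−0.06)·[0.6037·12.2139 + 0.3963·0.0000] = 6.9445
Node d (S = 28.66): V_d = e^(−0.06)·[0.6037·0.0000 + 0.3963·0.0000] = 0.0000
Node 0 (S = 35): V_0 = e^(−0.06)·[0.6037·6.9445 + 0.3963·0.0000] = 3.9484

3.95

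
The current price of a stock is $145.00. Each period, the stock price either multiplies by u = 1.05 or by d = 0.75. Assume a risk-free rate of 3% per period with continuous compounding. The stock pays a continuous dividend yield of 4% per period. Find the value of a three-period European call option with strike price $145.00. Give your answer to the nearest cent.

$10.70

Per-period risk-free factor R = e^0.03 = 1.0305; dividend-adjusted growth = e^(0.03−0.04) = 0.9900.
Risk-neutral probability p = (0.9900 − 0.75)/(1.05 − 0.75) = 0.2400/0.3000 = 0.8002
Terminal stock prices: S_uuu = 167.9, S_uud = 119.9, S_udd = 85.64, S_ddd = 61.17
Terminal payoffs (S − K): max(22.86, 0) = 22.86, max(-25.1, 0) = 0, max(-59.36, 0) = 0, max(-83.83, 0) = 0
Node uu (S = 159.9): V_uu = e^(−0.03)·[0.8002·22.8556 + 0.1998·0.0000] = 17.7478
Node ud (S = 114.2): V_ud = e^(−0.03)·[0.8002·0.0000 + 0.1998·0.0000] = 0.0000
Node dd (S = 81.56): V_dd = e^(−0.03)·[0.8002·0.0000 + 0.1998·0.0000] = 0.0000
Node u (S = 152.2): V_u = e^(−0.03)·[0.8002·17.7478 + 0.1998·0.0000] = 13.7815
Node d (S = 108.8): V_d = e^(−0.03)·[0.8002·0.0000 + 0.1998·0.0000] = 0.0000
Node 0 (S = 145): V_0 = e^(−0.03)·[0.8002·13.7815 + 0.1998·0.0000] = 10.7016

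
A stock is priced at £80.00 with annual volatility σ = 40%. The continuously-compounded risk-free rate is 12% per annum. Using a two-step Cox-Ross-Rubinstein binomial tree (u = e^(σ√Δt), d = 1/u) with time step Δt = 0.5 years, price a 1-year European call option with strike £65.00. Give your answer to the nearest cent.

CRR parameters: u = e^(σ√Δt) = e^(0.4·√0.5) = 1.3269, d = 1/u = 0.7536
Per-period rate: rΔt = 0.12·0.5 = 0.06, so R = e^0.06 = 1.0618
Risk-neutral probability p = (e^0.06 − 0.7536)/(1.3269 − 0.7536) = 0.3082/0.5733 = 0.5376
Terminal stock prices: S_uu = 140.9, S_ud = 80, S_dd = 45.44
Terminal payoffs (S − K): max(75.85, 0) = 75.85, max(15, 0) = 15, max(-19.56, 0) = 0
Node u (S = 106.2): V_u = e^(−0.06)·[0.5376·75.8523 + 0.4624·15.0000] = 44.9370
Node d (S = 60.29): V_d = e^(−0.06)·[0.5376·15.0000 + 0.4624·0.0000] = 7.5948
Node 0 (S = 80): V_0 = e^(−0.06)·[0.5376·44.9370 + 0.4624·7.5948] = 26.0595

£26.06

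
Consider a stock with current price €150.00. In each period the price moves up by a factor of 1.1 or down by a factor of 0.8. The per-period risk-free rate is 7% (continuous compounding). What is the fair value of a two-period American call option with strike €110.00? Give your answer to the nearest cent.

Risk-neutral probability p = (e^0.07 − 0.8)/(1.1 − 0.8) = 0.2725/0.3000 = 0.9084
Terminal stock prices: S_uu = 181.5, S_ud = 132, S_dd = 96
Terminal payoffs (S − K): max(71.5, 0) = 71.5, max(22, 0) = 22, max(-14, 0) = 0
Node u (S = 165): continuation = e^(−0.07)·[0.9084·71.5000 + 0.0916·22.0000] = 62.4367; exercise value = 55.0000 ≤ continuation, so V_u = 62.4367
Node d (S = 120): continuation = e^(−0.07)·[0.9084·22.0000 + 0.0916·0.0000] = 18.6329; exercise value = 10.0000 ≤ continuation, so V_d = 18.6329
Node 0 (S = 150): continuation = e^(−0.07)·[0.9084·62.4367 + 0.0916·18.6329] = 54.4728; exercise value = 40.0000 ≤ continuation, so V_0 = 54.4728

€54.47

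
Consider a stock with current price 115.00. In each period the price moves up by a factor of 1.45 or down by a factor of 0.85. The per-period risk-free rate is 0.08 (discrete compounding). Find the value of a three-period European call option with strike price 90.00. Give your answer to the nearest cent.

47.16

Risk-neutral probability p = (1 + 0.08 − 0.85)/(1.45 − 0.85) = 0.2300/0.6000 = 0.3833
Terminal stock prices: S_uuu = 350.6, S_uud = 205.5, S_udd = 120.5, S_ddd = 70.62
Terminal payoffs (S − K): max(260.6, 0) = 260.6, max(115.5, 0) = 115.5, max(30.48, 0) = 30.48, max(-19.38, 0) = 0
Node uu (S = 241.8): V_uu = 1/1.08·[0.3833·260.5919 + 0.6167·115.5194] = 158.4542
Node ud (S = 141.7): V_ud = 1/1.08·[0.3833·115.5194 + 0.6167·30.4769] = 58.4042
Node dd (S = 83.09): V_dd = 1/1.08·[0.3833·30.4769 + 0.6167·0.0000] = 10.8174
Node u (S = 166.8): V_u = 1/1.08·[0.3833·158.4542 + 0.6167·58.4042] = 89.5895
Node d (S = 97.75): V_d = 1/1.08·[0.3833·58.4042 + 0.6167·10.8174] = 26.9065
Node 0 (S = 115): V_0 = 1/1.08·[0.3833·89.5895 + 0.6167·26.9065] = 47.1620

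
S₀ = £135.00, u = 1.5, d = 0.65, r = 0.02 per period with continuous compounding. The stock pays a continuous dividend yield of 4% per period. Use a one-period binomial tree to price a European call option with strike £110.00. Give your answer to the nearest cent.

£35.22

Per-period risk-free factor R = e^0.02 = 1.0202; dividend-adjusted growth = e^(0.02−0.04) = 0.9802.
Risk-neutral probability p = (0.9802 − 0.65)/(1.5 − 0.65) = 0.3302/0.8500 = 0.3885
Terminal stock prices: S_u = 202.5, S_d = 87.75
Terminal payoffs (S − K): max(92.5, 0) = 92.5, max(-22.25, 0) = 0
Node 0 (S = 135): V_0 = e^(−0.02)·[0.3885·92.5000 + 0.6115·0.0000] = 35.2219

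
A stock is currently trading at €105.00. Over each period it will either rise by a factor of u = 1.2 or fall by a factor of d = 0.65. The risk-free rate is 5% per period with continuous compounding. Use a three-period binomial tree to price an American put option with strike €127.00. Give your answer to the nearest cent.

Risk-neutral probability p = (e^0.05 − 0.65)/(1.2 − 0.65) = 0.4013/0.5500 = 0.7296
Terminal stock prices: S_uuu = 181.4, S_uud = 98.28, S_udd = 53.24, S_ddd = 28.84
Terminal payoffs (K − S): max(-54.44, 0) = 0, max(28.72, 0) = 28.72, max(73.76, 0) = 73.76, max(98.16, 0) = 98.16
Node uu (S = 151.2): continuation = e^(−0.05)·[0.7296·0.0000 + 0.2704·28.7200] = 7.3876; exercise value = 0.0000 ≤ continuation, so V_uu = 7.3876
Node ud (S = 81.9): continuation = e^(−0.05)·[0.7296·28.7200 + 0.2704·73.7650] = 38.9061; exercise value = 45.1000 > continuation, so V_ud = 45.1000 (exercise)
Node dd (S = 44.36): continuation = e^(−0.05)·[0.7296·73.7650 + 0.2704·98.1644] = 76.4436; exercise value = 82.6375 > continuation, so V_dd = 82.6375 (exercise)
Node u (S = 126): continuation = e^(−0.05)·[0.7296·7.3876 + 0.2704·45.1000] = 16.7280; exercise value = 1.0000 ≤ continuation, so V_u = 16.7280
Node d (S = 68.25): continuation = e^(−0.05)·[0.7296·45.1000 + 0.2704·82.6375] = 52.5561; exercise value = 58.7500 > continuation, so V_d = 58.7500 (exercise)
Node 0 (S = 105): continuation = e^(−0.05)·[0.7296·16.7280 + 0.2704·58.7500] = 26.7214; exercise value = 22.0000 ≤ continuation, so V_0 = 26.7214

€26.72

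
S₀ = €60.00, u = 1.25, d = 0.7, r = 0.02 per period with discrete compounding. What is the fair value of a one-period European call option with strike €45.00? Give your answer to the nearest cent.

Risk-neutral probability p = (1 + 0.02 − 0.7)/(1.25 − 0.7) = 0.3200/0.5500 = 0.5818
Terminal stock prices: S_u = 75, S_d = 42
Terminal payoffs (S − K): max(30, 0) = 30, max(-3, 0) = 0
Node 0 (S = 60): V_0 = 1/1.02·[0.5818·30.0000 + 0.4182·0.0000] = 17.1123

€17.11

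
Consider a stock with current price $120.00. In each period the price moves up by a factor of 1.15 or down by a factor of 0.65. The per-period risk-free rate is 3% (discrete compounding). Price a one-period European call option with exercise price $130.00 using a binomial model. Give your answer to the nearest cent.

Risk-neutral probability p = (1 + 0.03 − 0.65)/(1.15 − 0.65) = 0.3800/0.5000 = 0.7600
Terminal stock prices: S_u = 138, S_d = 78
Terminal payoffs (S − K): max(8, 0) = 8, max(-52, 0) = 0
Node 0 (S = 120): V_0 = 1/1.03·[0.7600·8.0000 + 0.2400·0.0000] = 5.9029

$5.90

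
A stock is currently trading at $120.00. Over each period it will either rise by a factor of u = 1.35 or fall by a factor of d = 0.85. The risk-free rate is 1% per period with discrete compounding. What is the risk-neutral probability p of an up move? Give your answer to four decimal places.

p = 0.3200

Risk-neutral probability p = (1 + 0.01 − 0.85)/(1.35 − 0.85) = 0.1600/0.5000 = 0.3200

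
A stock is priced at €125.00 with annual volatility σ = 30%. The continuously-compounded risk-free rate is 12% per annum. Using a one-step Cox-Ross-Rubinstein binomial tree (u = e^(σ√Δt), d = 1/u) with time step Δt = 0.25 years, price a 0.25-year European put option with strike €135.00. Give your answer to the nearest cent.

CRR parameters: u = e^(σ√Δt) = e^(0.3·√0.25) = 1.1618, d = 1/u = 0.8607
Per-period rate: rΔt = 0.12·0.25 = 0.03, so R = e^0.03 = 1.0305
Risk-neutral probability p = (e^0.03 − 0.8607)/(1.1618 − 0.8607) = 0.1697/0.3011 = 0.5637
Terminal stock prices: S_u = 145.2, S_d = 107.6
Terminal payoffs (K − S): max(-10.23, 0) = 0, max(27.41, 0) = 27.41
Node 0 (S = 125): V_0 = e^(−0.03)·[0.5637·0.0000 + 0.4363·27.4115] = 11.6060

€11.61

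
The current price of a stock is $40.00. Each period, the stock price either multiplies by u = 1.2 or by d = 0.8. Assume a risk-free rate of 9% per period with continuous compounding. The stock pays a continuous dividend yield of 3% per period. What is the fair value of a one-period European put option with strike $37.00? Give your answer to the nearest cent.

Per-period risk-free factor R = e^0.09 = 1.0942; dividend-adjusted growth = e^(0.09−0.03) = 1.0618.
Risk-neutral probability p = (1.0618 − 0.8)/(1.2 − 0.8) = 0.2618/0.4000 = 0.6546
Terminal stock prices: S_u = 48, S_d = 32
Terminal payoffs (K − S): max(-11, 0) = 0, max(5, 0) = 5
Node 0 (S = 40): V_0 = e^(−0.09)·[0.6546·0.0000 + 0.3454·5.0000] = 1.5784

$1.58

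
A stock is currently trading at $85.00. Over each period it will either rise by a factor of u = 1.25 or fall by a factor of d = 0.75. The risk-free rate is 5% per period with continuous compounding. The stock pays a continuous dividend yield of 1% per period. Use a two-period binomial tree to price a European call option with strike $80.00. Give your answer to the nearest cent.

Per-period risk-free factor R = e^0.05 = 1.0513; dividend-adjusted growth = e^(0.05−0.01) = 1.0408.
Risk-neutral probability p = (1.0408 − 0.75)/(1.25 − 0.75) = 0.2908/0.5000 = 0.5816
Terminal stock prices: S_uu = 132.8, S_ud = 79.69, S_dd = 47.81
Terminal payoffs (S − K): max(52.81, 0) = 52.81, max(-0.3125, 0) = 0, max(-32.19, 0) = 0
Node u (S = 106.2): V_u = e^(−0.05)·[0.5816·52.8125 + 0.4184·0.0000] = 29.2188
Node d (S = 63.75): V_d = e^(−0.05)·[0.5816·0.0000 + 0.4184·0.0000] = 0.0000
Node 0 (S = 85): V_0 = e^(−0.05)·[0.5816·29.2188 + 0.4184·0.0000] = 16.1655

$16.17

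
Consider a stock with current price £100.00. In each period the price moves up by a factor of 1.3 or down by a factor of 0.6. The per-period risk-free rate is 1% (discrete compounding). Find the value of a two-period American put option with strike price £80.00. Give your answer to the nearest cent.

£8.68

Risk-neutral probability p = (1 + 0.01 − 0.6)/(1.3 − 0.6) = 0.4100/0.7000 = 0.5857
Terminal stock prices: S_uu = 169, S_ud = 78, S_dd = 36
Terminal payoffs (K − S): max(-89, 0) = 0, max(2, 0) = 2, max(44, 0) = 44
Node u (S = 130): continuation = 1/1.01·[0.5857·0.0000 + 0.4143·2.0000] = 0.8204; exercise value = 0.0000 ≤ continuation, so V_u = 0.8204
Node d (S = 60): continuation = 1/1.01·[0.5857·2.0000 + 0.4143·44.0000] = 19.2079; exercise value = 20.0000 > continuation, so V_d = 20.0000 (exercise)
Node 0 (S = 100): continuation = 1/1.01·[0.5857·0.8204 + 0.4143·20.0000] = 8.6794; exercise value = 0.0000 ≤ continuation, so V_0 = 8.6794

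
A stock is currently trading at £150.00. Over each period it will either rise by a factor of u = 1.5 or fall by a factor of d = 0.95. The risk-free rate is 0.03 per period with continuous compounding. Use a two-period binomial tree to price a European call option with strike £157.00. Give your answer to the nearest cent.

Risk-neutral probability p = (e^0.03 − 0.95)/(1.5 − 0.95) = 0.0805/0.5500 = 0.1463
Terminal stock prices: S_uu = 337.5, S_ud = 213.8, S_dd = 135.4
Terminal payoffs (S − K): max(180.5, 0) = 180.5, max(56.75, 0) = 56.75, max(-21.62, 0) = 0
Node u (S = 225): V_u = e^(−0.03)·[0.1463·180.5000 + 0.8537·56.7500] = 72.6401
Node d (S = 142.5): V_d = e^(−0.03)·[0.1463·56.7500 + 0.8537·0.0000] = 8.0561
Node 0 (S = 150): V_0 = e^(−0.03)·[0.1463·72.6401 + 0.8537·8.0561] = 16.9862

£16.99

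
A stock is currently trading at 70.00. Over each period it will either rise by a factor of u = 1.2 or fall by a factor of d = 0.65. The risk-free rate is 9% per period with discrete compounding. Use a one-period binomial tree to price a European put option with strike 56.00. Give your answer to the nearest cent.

1.93

Risk-neutral probability p = (1 + 0.09 − 0.65)/(1.2 − 0.65) = 0.4400/0.5500 = 0.8000
Terminal stock prices: S_u = 84, S_d = 45.5
Terminal payoffs (K − S): max(-28, 0) = 0, max(10.5, 0) = 10.5
Node 0 (S = 70): V_0 = 1/1.09·[0.8000·0.0000 + 0.2000·10.5000] = 1.9266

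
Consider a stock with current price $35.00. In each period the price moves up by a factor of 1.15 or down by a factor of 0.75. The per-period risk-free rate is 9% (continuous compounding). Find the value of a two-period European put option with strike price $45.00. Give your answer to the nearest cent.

Risk-neutral probability p = (e^0.09 − 0.75)/(1.15 − 0.75) = 0.3442/0.4000 = 0.8604
Terminal stock prices: S_uu = 46.29, S_ud = 30.19, S_dd = 19.69
Terminal payoffs (K − S): max(-1.287, 0) = 0, max(14.81, 0) = 14.81, max(25.31, 0) = 25.31
Node u (S = 40.25): V_u = e^(−0.09)·[0.8604·0.0000 + 0.1396·14.8125] = 1.8894
Node d (S = 26.25): V_d = e^(−0.09)·[0.8604·14.8125 + 0.1396·25.3125] = 14.8769
Node 0 (S = 35): V_0 = e^(−0.09)·[0.8604·1.8894 + 0.1396·14.8769] = 3.3833

$3.38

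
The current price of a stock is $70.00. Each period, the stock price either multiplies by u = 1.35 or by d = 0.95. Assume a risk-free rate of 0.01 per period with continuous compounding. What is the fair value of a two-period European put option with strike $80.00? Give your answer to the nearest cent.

$11.91

Risk-neutral probability p = (e^0.01 − 0.95)/(1.35 − 0.95) = 0.0601/0.4000 = 0.1501
Terminal stock prices: S_uu = 127.6, S_ud = 89.77, S_dd = 63.17
Terminal payoffs (K − S): max(-47.58, 0) = 0, max(-9.775, 0) = 0, max(16.83, 0) = 16.83
Node u (S = 94.5): V_u = e^(−0.01)·[0.1501·0.0000 + 0.8499·0.0000] = 0.0000
Node d (S = 66.5): V_d = e^(−0.01)·[0.1501·0.0000 + 0.8499·16.8250] = 14.1569
Node 0 (S = 70): V_0 = e^(−0.01)·[0.1501·0.0000 + 0.8499·14.1569] = 11.9118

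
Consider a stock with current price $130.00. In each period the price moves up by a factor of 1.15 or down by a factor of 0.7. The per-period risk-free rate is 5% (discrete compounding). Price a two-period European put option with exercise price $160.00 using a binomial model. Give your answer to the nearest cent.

$21.67

Risk-neutral probability p = (1 + 0.05 − 0.7)/(1.15 − 0.7) = 0.3500/0.4500 = 0.7778
Terminal stock prices: S_uu = 171.9, S_ud = 104.6, S_dd = 63.7
Terminal payoffs (K − S): max(-11.92, 0) = 0, max(55.35, 0) = 55.35, max(96.3, 0) = 96.3
Node u (S = 149.5): V_u = 1/1.05·[0.7778·0.0000 + 0.2222·55.3500] = 11.7143
Node d (S = 91): V_d = 1/1.05·[0.7778·55.3500 + 0.2222·96.3000] = 61.3810
Node 0 (S = 130): V_0 = 1/1.05·[0.7778·11.7143 + 0.2222·61.3810] = 21.6679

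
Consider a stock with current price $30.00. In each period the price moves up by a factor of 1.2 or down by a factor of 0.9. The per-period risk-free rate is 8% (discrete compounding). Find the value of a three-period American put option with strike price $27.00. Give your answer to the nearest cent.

$0.37

Risk-neutral probability p = (1 + 0.08 − 0.9)/(1.2 − 0.9) = 0.1800/0.3000 = 0.6000
Terminal stock prices: S_uuu = 51.84, S_uud = 38.88, S_udd = 29.16, S_ddd = 21.87
Terminal payoffs (K − S): max(-24.84, 0) = 0, max(-11.88, 0) = 0, max(-2.16, 0) = 0, max(5.13, 0) = 5.13
Node uu (S = 43.2): continuation = 1/1.08·[0.6000·0.0000 + 0.4000·0.0000] = 0.0000; exercise value = 0.0000 ≤ continuation, so V_uu = 0.0000
Node ud (S = 32.4): continuation = 1/1.08·[0.6000·0.0000 + 0.4000·0.0000] = 0.0000; exercise value = 0.0000 ≤ continuation, so V_ud = 0.0000
Node dd (S = 24.3): continuation = 1/1.08·[0.6000·0.0000 + 0.4000·5.1300] = 1.9000; exercise value = 2.7000 > continuation, so V_dd = 2.7000 (exercise)
Node u (S = 36): continuation = 1/1.08·[0.6000·0.0000 + 0.4000·0.0000] = 0.0000; exercise value = 0.0000 ≤ continuation, so V_u = 0.0000
Node d (S = 27): continuation = 1/1.08·[0.6000·0.0000 + 0.4000·2.7000] = 1.0000; exercise value = 0.0000 ≤ continuation, so V_d = 1.0000
Node 0 (S = 30): continuation = 1/1.08·[0.6000·0.0000 + 0.4000·1.0000] = 0.3704; exercise value = 0.0000 ≤ continuation, so V_0 = 0.3704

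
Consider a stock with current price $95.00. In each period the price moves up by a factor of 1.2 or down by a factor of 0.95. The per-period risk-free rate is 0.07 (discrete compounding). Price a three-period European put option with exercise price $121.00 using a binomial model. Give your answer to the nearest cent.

$10.30

Risk-neutral probability p = (1 + 0.07 − 0.95)/(1.2 − 0.95) = 0.1200/0.2500 = 0.4800
Terminal stock prices: S_uuu = 164.2, S_uud = 130, S_udd = 102.9, S_ddd = 81.45
Terminal payoffs (K − S): max(-43.16, 0) = 0, max(-8.96, 0) = 0, max(18.12, 0) = 18.12, max(39.55, 0) = 39.55
Node uu (S = 136.8): V_uu = 1/1.07·[0.4800·0.0000 + 0.5200·0.0000] = 0.0000
Node ud (S = 108.3): V_ud = 1/1.07·[0.4800·0.0000 + 0.5200·18.1150] = 8.8036
Node dd (S = 85.74): V_dd = 1/1.07·[0.4800·18.1150 + 0.5200·39.5494] = 27.3466
Node u (S = 114): V_u = 1/1.07·[0.4800·0.0000 + 0.5200·8.8036] = 4.2784
Node d (S = 90.25): V_d = 1/1.07·[0.4800·8.8036 + 0.5200·27.3466] = 17.2392
Node 0 (S = 95): V_0 = 1/1.07·[0.4800·4.2784 + 0.5200·17.2392] = 10.2972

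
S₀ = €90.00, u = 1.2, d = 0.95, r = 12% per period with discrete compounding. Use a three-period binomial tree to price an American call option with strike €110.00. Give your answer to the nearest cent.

€14.33

Risk-neutral probability p = (1 + 0.12 − 0.95)/(1.2 − 0.95) = 0.1700/0.2500 = 0.6800
Terminal stock prices: S_uuu = 155.5, S_uud = 123.1, S_udd = 97.47, S_ddd = 77.16
Terminal payoffs (S − K): max(45.52, 0) = 45.52, max(13.12, 0) = 13.12, max(-12.53, 0) = 0, max(-32.84, 0) = 0
Node uu (S = 129.6): continuation = 1/1.12·[0.6800·45.5200 + 0.3200·13.1200] = 31.3857; exercise value = 19.6000 ≤ continuation, so V_uu = 31.3857
Node ud (S = 102.6): continuation = 1/1.12·[0.6800·13.1200 + 0.3200·0.0000] = 7.9657; exercise value = 0.0000 ≤ continuation, so V_ud = 7.9657
Node dd (S = 81.22): continuation = 1/1.12·[0.6800·0.0000 + 0.3200·0.0000] = 0.0000; exercise value = 0.0000 ≤ continuation, so V_dd = 0.0000
Node u (S = 108): continuation = 1/1.12·[0.6800·31.3857 + 0.3200·7.9657] = 21.3315; exercise value = 0.0000 ≤ continuation, so V_u = 21.3315
Node d (S = 85.5): continuation = 1/1.12·[0.6800·7.9657 + 0.3200·0.0000] = 4.8363; exercise value = 0.0000 ≤ continuation, so V_d = 4.8363
Node 0 (S = 90): continuation = 1/1.12·[0.6800·21.3315 + 0.3200·4.8363] = 14.3331; exercise value = 0.0000 ≤ continuation, so V_0 = 14.3331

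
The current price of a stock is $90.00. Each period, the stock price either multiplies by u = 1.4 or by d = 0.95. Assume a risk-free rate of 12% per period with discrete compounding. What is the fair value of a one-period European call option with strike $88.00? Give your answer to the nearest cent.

$12.82

Risk-neutral probability p = (1 + 0.12 − 0.95)/(1.4 − 0.95) = 0.1700/0.4500 = 0.3778
Terminal stock prices: S_u = 126, S_d = 85.5
Terminal payoffs (S − K): max(38, 0) = 38, max(-2.5, 0) = 0
Node 0 (S = 90): V_0 = 1/1.12·[0.3778·38.0000 + 0.6222·0.0000] = 12.8175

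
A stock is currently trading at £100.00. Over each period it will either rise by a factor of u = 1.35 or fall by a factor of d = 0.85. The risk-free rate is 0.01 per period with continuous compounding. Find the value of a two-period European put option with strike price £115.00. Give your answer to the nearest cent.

£19.48

Risk-neutral probability p = (e^0.01 − 0.85)/(1.35 − 0.85) = 0.1601/0.5000 = 0.3201
Terminal stock prices: S_uu = 182.3, S_ud = 114.8, S_dd = 72.25
Terminal payoffs (K − S): max(-67.25, 0) = 0, max(0.25, 0) = 0.25, max(42.75, 0) = 42.75
Node u (S = 135): V_u = e^(−0.01)·[0.3201·0.0000 + 0.6799·0.2500] = 0.1683
Node d (S = 85): V_d = e^(−0.01)·[0.3201·0.2500 + 0.6799·42.7500] = 28.8557
Node 0 (S = 100): V_0 = e^(−0.01)·[0.3201·0.1683 + 0.6799·28.8557] = 19.4771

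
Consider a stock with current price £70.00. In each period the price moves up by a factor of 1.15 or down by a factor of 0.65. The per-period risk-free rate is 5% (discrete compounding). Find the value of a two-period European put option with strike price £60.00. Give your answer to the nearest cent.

Risk-neutral probability p = (1 + 0.05 − 0.65)/(1.15 − 0.65) = 0.4000/0.5000 = 0.8000
Terminal stock prices: S_uu = 92.57, S_ud = 52.33, S_dd = 29.58
Terminal payoffs (K − S): max(-32.57, 0) = 0, max(7.675, 0) = 7.675, max(30.42, 0) = 30.42
Node u (S = 80.5): V_u = 1/1.05·[0.8000·0.0000 + 0.2000·7.6750] = 1.4619
Node d (S = 45.5): V_d = 1/1.05·[0.8000·7.6750 + 0.2000·30.4250] = 11.6429
Node 0 (S = 70): V_0 = 1/1.05·[0.8000·1.4619 + 0.2000·11.6429] = 3.3315

£3.33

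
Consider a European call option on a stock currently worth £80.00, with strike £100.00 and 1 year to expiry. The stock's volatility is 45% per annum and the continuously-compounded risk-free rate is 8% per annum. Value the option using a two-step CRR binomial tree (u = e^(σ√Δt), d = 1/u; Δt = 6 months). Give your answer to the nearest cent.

£11.07

CRR parameters: u = e^(σ√Δt) = e^(0.45·√0.5) = 1.3746, d = 1/u = 0.7275
Per-period rate: rΔt = 0.08·0.5 = 0.04, so R = e^0.04 = 1.0408
Risk-neutral probability p = (e^0.04 − 0.7275)/(1.3746 − 0.7275) = 0.3134/0.6472 = 0.4842
Terminal stock prices: S_uu = 151.2, S_ud = 80, S_dd = 42.34
Terminal payoffs (S − K): max(51.17, 0) = 51.17, max(-20, 0) = 0, max(-57.66, 0) = 0
Node u (S = 110): V_u = e^(−0.04)·[0.4842·51.1727 + 0.5158·0.0000] = 23.8050
Node d (S = 58.2): V_d = e^(−0.04)·[0.4842·0.0000 + 0.5158·0.0000] = 0.0000
Node 0 (S = 80): V_0 = e^(−0.04)·[0.4842·23.8050 + 0.5158·0.0000] = 11.0738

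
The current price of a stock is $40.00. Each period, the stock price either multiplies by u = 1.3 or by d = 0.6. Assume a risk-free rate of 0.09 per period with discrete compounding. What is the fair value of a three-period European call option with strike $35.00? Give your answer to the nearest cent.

$15.90

Risk-neutral probability p = (1 + 0.09 − 0.6)/(1.3 − 0.6) = 0.4900/0.7000 = 0.7000
Terminal stock prices: S_uuu = 87.88, S_uud = 40.56, S_udd = 18.72, S_ddd = 8.64
Terminal payoffs (S − K): max(52.88, 0) = 52.88, max(5.56, 0) = 5.56, max(-16.28, 0) = 0, max(-26.36, 0) = 0
Node uu (S = 67.6): V_uu = 1/1.09·[0.7000·52.8800 + 0.3000·5.5600] = 35.4899
Node ud (S = 31.2): V_ud = 1/1.09·[0.7000·5.5600 + 0.3000·0.0000] = 3.5706
Node dd (S = 14.4): V_dd = 1/1.09·[0.7000·0.0000 + 0.3000·0.0000] = 0.0000
Node u (S = 52): V_u = 1/1.09·[0.7000·35.4899 + 0.3000·3.5706] = 23.7744
Node d (S = 24): V_d = 1/1.09·[0.7000·3.5706 + 0.3000·0.0000] = 2.2931
Node 0 (S = 40): V_0 = 1/1.09·[0.7000·23.7744 + 0.3000·2.2931] = 15.8991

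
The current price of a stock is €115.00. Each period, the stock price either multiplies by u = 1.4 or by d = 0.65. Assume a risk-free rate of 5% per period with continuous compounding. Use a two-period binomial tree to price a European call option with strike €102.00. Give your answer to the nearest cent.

Risk-neutral probability p = (e^0.05 − 0.65)/(1.4 − 0.65) = 0.4013/0.7500 = 0.5350
Terminal stock prices: S_uu = 225.4, S_ud = 104.7, S_dd = 48.59
Terminal payoffs (S − K): max(123.4, 0) = 123.4, max(2.65, 0) = 2.65, max(-53.41, 0) = 0
Node u (S = 161): V_u = e^(−0.05)·[0.5350·123.4000 + 0.4650·2.6500] = 63.9746
Node d (S = 74.75): V_d = e^(−0.05)·[0.5350·2.6500 + 0.4650·0.0000] = 1.3487
Node 0 (S = 115): V_0 = e^(−0.05)·[0.5350·63.9746 + 0.4650·1.3487] = 33.1554

€33.16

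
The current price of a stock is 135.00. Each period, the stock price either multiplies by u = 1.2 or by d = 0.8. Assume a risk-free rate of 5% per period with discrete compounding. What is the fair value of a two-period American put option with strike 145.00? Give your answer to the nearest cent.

Risk-neutral probability p = (1 + 0.05 − 0.8)/(1.2 − 0.8) = 0.2500/0.4000 = 0.6250
Terminal stock prices: S_uu = 194.4, S_ud = 129.6, S_dd = 86.4
Terminal payoffs (K − S): max(-49.4, 0) = 0, max(15.4, 0) = 15.4, max(58.6, 0) = 58.6
Node u (S = 162): continuation = 1/1.05·[0.6250·0.0000 + 0.3750·15.4000] = 5.5000; exercise value = 0.0000 ≤ continuation, so V_u = 5.5000
Node d (S = 108): continuation = 1/1.05·[0.6250·15.4000 + 0.3750·58.6000] = 30.0952; exercise value = 37.0000 > continuation, so V_d = 37.0000 (exercise)
Node 0 (S = 135): continuation = 1/1.05·[0.6250·5.5000 + 0.3750·37.0000] = 16.4881; exercise value = 10.0000 ≤ continuation, so V_0 = 16.4881

16.49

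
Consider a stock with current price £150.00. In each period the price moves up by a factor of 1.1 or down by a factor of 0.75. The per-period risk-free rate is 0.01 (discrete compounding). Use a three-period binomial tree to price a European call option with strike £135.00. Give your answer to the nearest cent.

Risk-neutral probability p = (1 + 0.01 − 0.75)/(1.1 − 0.75) = 0.2600/0.3500 = 0.7429
Terminal stock prices: S_uuu = 199.7, S_uud = 136.1, S_udd = 92.81, S_ddd = 63.28
Terminal payoffs (S − K): max(64.65, 0) = 64.65, max(1.125, 0) = 1.125, max(-42.19, 0) = 0, max(-71.72, 0) = 0
Node uu (S = 181.5): V_uu = 1/1.01·[0.7429·64.6500 + 0.2571·1.1250] = 47.8366
Node ud (S = 123.8): V_ud = 1/1.01·[0.7429·1.1250 + 0.2571·0.0000] = 0.8274
Node dd (S = 84.38): V_dd = 1/1.01·[0.7429·0.0000 + 0.2571·0.0000] = 0.0000
Node u (S = 165): V_u = 1/1.01·[0.7429·47.8366 + 0.2571·0.8274] = 35.3946
Node d (S = 112.5): V_d = 1/1.01·[0.7429·0.8274 + 0.2571·0.0000] = 0.6086
Node 0 (S = 150): V_0 = 1/1.01·[0.7429·35.3946 + 0.2571·0.6086] = 26.1878

£26.19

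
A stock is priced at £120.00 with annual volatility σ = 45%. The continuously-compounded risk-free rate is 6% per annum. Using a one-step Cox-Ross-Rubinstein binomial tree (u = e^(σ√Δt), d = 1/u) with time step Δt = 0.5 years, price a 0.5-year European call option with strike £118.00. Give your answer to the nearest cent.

£21.33

CRR parameters: u = e^(σ√Δt) = e^(0.45·√0.5) = 1.3746, d = 1/u = 0.7275
Per-period rate: rΔt = 0.06·0.5 = 0.03, so R = e^0.03 = 1.0305
Risk-neutral probability p = (e^0.03 − 0.7275)/(1.3746 − 0.7275) = 0.3030/0.6472 = 0.4682
Terminal stock prices: S_u = 165, S_d = 87.3
Terminal payoffs (S − K): max(46.96, 0) = 46.96, max(-30.7, 0) = 0
Node 0 (S = 120): V_0 = e^(−0.03)·[0.4682·46.9578 + 0.5318·0.0000] = 21.3346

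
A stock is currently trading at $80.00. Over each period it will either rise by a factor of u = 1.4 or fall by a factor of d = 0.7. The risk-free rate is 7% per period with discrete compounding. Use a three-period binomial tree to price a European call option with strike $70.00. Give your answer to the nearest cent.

$30.85

Risk-neutral probability p = (1 + 0.07 − 0.7)/(1.4 − 0.7) = 0.3700/0.7000 = 0.5286
Terminal stock prices: S_uuu = 219.5, S_uud = 109.8, S_udd = 54.88, S_ddd = 27.44
Terminal payoffs (S − K): max(149.5, 0) = 149.5, max(39.76, 0) = 39.76, max(-15.12, 0) = 0, max(-42.56, 0) = 0
Node uu (S = 156.8): V_uu = 1/1.07·[0.5286·149.5200 + 0.4714·39.7600] = 91.3794
Node ud (S = 78.4): V_ud = 1/1.07·[0.5286·39.7600 + 0.4714·0.0000] = 19.6411
Node dd (S = 39.2): V_dd = 1/1.07·[0.5286·0.0000 + 0.4714·0.0000] = 0.0000
Node u (S = 112): V_u = 1/1.07·[0.5286·91.3794 + 0.4714·19.6411] = 53.7943
Node d (S = 56): V_d = 1/1.07·[0.5286·19.6411 + 0.4714·0.0000] = 9.7026
Node 0 (S = 80): V_0 = 1/1.07·[0.5286·53.7943 + 0.4714·9.7026] = 30.8488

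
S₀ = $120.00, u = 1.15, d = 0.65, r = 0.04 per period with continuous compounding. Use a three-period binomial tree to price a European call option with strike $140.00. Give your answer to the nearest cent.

Risk-neutral probability p = (e^0.04 − 0.65)/(1.15 − 0.65) = 0.3908/0.5000 = 0.7816
Terminal stock prices: S_uuu = 182.5, S_uud = 103.2, S_udd = 58.31, S_ddd = 32.95
Terminal payoffs (S − K): max(42.5, 0) = 42.5, max(-36.84, 0) = 0, max(-81.69, 0) = 0, max(-107, 0) = 0
Node uu (S = 158.7): V_uu = e^(−0.04)·[0.7816·42.5050 + 0.2184·0.0000] = 31.9201
Node ud (S = 89.7): V_ud = e^(−0.04)·[0.7816·0.0000 + 0.2184·0.0000] = 0.0000
Node dd (S = 50.7): V_dd = e^(−0.04)·[0.7816·0.0000 + 0.2184·0.0000] = 0.0000
Node u (S = 138): V_u = e^(−0.04)·[0.7816·31.9201 + 0.2184·0.0000] = 23.9712
Node d (S = 78): V_d = e^(−0.04)·[0.7816·0.0000 + 0.2184·0.0000] = 0.0000
Node 0 (S = 120): V_0 = e^(−0.04)·[0.7816·23.9712 + 0.2184·0.0000] = 18.0017

$18.00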